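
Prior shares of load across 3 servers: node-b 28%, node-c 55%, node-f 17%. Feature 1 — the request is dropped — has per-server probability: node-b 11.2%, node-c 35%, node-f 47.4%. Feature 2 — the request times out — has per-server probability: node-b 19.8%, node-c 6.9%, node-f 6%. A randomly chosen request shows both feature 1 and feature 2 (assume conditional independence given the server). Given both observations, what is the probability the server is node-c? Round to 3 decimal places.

By Bayes' rule, posterior ∝ prior × likelihood:
  node-b: 0.28 × 0.112 × 0.198 = 0.00620928
  node-c: 0.55 × 0.35 × 0.069 = 0.0132825
  node-f: 0.17 × 0.474 × 0.06 = 0.0048348
Sum = 0.02432658.
P(node-c | evidence) = 0.0132825 / 0.02432658 ≈ 0.546.

0.546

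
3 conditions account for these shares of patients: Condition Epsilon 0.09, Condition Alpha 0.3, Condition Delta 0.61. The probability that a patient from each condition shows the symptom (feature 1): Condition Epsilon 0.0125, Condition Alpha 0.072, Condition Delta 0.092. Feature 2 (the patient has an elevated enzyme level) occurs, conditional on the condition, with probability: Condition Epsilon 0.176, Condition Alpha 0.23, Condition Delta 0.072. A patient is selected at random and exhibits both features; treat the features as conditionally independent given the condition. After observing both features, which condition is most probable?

Compute prior × likelihood for every hypothesis:
  Condition Epsilon: 0.09 × 0.0125 × 0.176 = 0.000198
  Condition Alpha: 0.3 × 0.072 × 0.23 = 0.004968
  Condition Delta: 0.61 × 0.092 × 0.072 = 0.00404064
Normalizing constant = 0.00920664.
Largest term belongs to Condition Alpha, so Condition Alpha is most probable.

Condition Alpha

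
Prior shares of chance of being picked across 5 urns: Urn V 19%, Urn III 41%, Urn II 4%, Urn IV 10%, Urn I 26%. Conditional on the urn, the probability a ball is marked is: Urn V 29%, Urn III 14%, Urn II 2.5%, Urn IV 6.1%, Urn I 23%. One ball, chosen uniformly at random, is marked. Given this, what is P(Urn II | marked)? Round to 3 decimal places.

By Bayes' rule, posterior ∝ prior × likelihood:
  Urn V: 0.19 × 0.29 = 0.0551
  Urn III: 0.41 × 0.14 = 0.0574
  Urn II: 0.04 × 0.025 = 0.001
  Urn IV: 0.1 × 0.061 = 0.0061
  Urn I: 0.26 × 0.23 = 0.0598
Total = 0.1794.
P(Urn II | evidence) = 0.001 / 0.1794 ≈ 0.006.

0.006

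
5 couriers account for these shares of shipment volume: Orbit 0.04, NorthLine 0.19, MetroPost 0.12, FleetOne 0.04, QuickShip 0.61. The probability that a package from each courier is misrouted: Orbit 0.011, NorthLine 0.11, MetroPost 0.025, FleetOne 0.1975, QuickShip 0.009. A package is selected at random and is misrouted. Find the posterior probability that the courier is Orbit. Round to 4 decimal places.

Prior × likelihood for each hypothesis:
  Orbit: 0.04 × 0.011 = 0.00044
  NorthLine: 0.19 × 0.11 = 0.0209
  MetroPost: 0.12 × 0.025 = 0.003
  FleetOne: 0.04 × 0.1975 = 0.0079
  QuickShip: 0.61 × 0.009 = 0.00549
Normalizing constant = 0.03773.
P(Orbit | evidence) = 0.00044 / 0.03773 ≈ 0.0117.

0.0117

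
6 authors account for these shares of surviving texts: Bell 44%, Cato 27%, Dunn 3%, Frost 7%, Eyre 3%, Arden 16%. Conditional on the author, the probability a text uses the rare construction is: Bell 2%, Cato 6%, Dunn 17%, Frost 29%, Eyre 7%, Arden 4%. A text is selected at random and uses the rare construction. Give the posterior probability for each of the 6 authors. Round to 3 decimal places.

Unnormalized posteriors (prior × likelihood):
  Bell: 0.44 × 0.02 = 0.0088
  Cato: 0.27 × 0.06 = 0.0162
  Dunn: 0.03 × 0.17 = 0.0051
  Frost: 0.07 × 0.29 = 0.0203
  Eyre: 0.03 × 0.07 = 0.0021
  Arden: 0.16 × 0.04 = 0.0064
Total = 0.0589.
P(Bell | rare-form) = 0.0088/0.0589 ≈ 0.149
P(Cato | rare-form) = 0.0162/0.0589 ≈ 0.275
P(Dunn | rare-form) = 0.0051/0.0589 ≈ 0.087
P(Frost | rare-form) = 0.0203/0.0589 ≈ 0.345
P(Eyre | rare-form) = 0.0021/0.0589 ≈ 0.036
P(Arden | rare-form) = 0.0064/0.0589 ≈ 0.109
(Check: 0.149+0.275+0.087+0.345+0.036+0.109 = 1.001.)

Bell 0.149, Cato 0.275, Dunn 0.087, Frost 0.345, Eyre 0.036, Arden 0.109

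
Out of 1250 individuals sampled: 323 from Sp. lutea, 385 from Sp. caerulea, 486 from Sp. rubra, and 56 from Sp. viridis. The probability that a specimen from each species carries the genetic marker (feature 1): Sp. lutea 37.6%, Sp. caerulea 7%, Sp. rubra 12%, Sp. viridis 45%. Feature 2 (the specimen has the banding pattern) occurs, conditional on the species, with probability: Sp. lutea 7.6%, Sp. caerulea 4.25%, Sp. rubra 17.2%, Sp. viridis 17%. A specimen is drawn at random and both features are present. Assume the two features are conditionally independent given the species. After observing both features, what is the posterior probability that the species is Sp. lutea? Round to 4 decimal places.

Prior × likelihood for each hypothesis:
  Sp. lutea: 0.2584 × 0.376 × 0.076 = 0.0073840384
  Sp. caerulea: 0.308 × 0.07 × 0.0425 = 0.0009163
  Sp. rubra: 0.3888 × 0.12 × 0.172 = 0.008024832
  Sp. viridis: 0.0448 × 0.45 × 0.17 = 0.0034272
Sum = 0.0197523704.
P(Sp. lutea | evidence) = 0.0073840384 / 0.0197523704 ≈ 0.3738.

0.3738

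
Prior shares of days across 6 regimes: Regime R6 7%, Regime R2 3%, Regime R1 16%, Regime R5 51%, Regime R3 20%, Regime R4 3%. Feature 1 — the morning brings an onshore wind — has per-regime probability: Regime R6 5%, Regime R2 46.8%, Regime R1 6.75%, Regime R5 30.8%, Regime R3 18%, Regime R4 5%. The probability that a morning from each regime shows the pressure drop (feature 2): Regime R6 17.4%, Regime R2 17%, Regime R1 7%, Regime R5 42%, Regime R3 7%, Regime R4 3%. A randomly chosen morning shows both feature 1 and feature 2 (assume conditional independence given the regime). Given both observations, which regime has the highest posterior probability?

Regime R5

By Bayes' rule, posterior ∝ prior × likelihood:
  Regime R6: 0.07 × 0.05 × 0.174 = 0.000609
  Regime R2: 0.03 × 0.468 × 0.17 = 0.0023868
  Regime R1: 0.16 × 0.0675 × 0.07 = 0.000756
  Regime R5: 0.51 × 0.308 × 0.42 = 0.0659736
  Regime R3: 0.2 × 0.18 × 0.07 = 0.00252
  Regime R4: 0.03 × 0.05 × 0.03 = 0.000045
Sum = 0.0722904.
Largest term belongs to Regime R5, so Regime R5 is most probable.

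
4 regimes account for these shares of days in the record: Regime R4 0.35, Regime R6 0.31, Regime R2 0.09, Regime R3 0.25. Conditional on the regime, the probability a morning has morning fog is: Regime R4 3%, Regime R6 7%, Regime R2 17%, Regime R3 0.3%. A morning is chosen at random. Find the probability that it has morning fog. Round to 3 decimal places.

Compute prior × likelihood for every hypothesis:
  Regime R4: 0.35 × 0.03 = 0.0105
  Regime R6: 0.31 × 0.07 = 0.0217
  Regime R2: 0.09 × 0.17 = 0.0153
  Regime R3: 0.25 × 0.003 = 0.00075
P(fog) = 0.0105 + 0.0217 + 0.0153 + 0.00075 = 0.04825 → 0.048.

0.048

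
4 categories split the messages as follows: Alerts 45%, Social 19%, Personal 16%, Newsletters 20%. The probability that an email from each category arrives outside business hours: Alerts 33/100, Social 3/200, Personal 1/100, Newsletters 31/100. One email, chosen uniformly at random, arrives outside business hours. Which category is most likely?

Unnormalized posteriors (prior × likelihood):
  Alerts: 0.45 × 0.33 = 0.1485
  Social: 0.19 × 0.015 = 0.00285
  Personal: 0.16 × 0.01 = 0.0016
  Newsletters: 0.2 × 0.31 = 0.062
Total = 0.21495.
Largest term belongs to Alerts, so Alerts is most probable.

Alerts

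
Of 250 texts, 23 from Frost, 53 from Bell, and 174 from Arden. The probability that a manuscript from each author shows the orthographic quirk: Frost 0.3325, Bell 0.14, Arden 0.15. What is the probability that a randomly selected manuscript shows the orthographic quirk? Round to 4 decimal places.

0.1647

Compute prior × likelihood for every hypothesis:
  Frost: 0.092 × 0.3325 = 0.03059
  Bell: 0.212 × 0.14 = 0.02968
  Arden: 0.696 × 0.15 = 0.1044
P(quirk) = 0.03059 + 0.02968 + 0.1044 = 0.16467 → 0.1647.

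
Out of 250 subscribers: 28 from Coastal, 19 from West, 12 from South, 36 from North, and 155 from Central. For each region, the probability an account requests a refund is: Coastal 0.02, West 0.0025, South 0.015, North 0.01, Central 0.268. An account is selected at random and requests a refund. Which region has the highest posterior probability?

By Bayes' rule, posterior ∝ prior × likelihood:
  Coastal: 0.112 × 0.02 = 0.00224
  West: 0.076 × 0.0025 = 0.00019
  South: 0.048 × 0.015 = 0.00072
  North: 0.144 × 0.01 = 0.00144
  Central: 0.62 × 0.268 = 0.16616
Normalizing constant = 0.17075.
Largest term belongs to Central, so Central is most probable.

Central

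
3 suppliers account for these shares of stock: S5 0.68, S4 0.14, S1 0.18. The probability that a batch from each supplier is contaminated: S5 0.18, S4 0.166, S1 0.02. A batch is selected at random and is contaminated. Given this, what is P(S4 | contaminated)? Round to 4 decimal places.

Prior × likelihood for each hypothesis:
  S5: 0.68 × 0.18 = 0.1224
  S4: 0.14 × 0.166 = 0.02324
  S1: 0.18 × 0.02 = 0.0036
Total = 0.14924.
P(S4 | evidence) = 0.02324 / 0.14924 ≈ 0.1557.

0.1557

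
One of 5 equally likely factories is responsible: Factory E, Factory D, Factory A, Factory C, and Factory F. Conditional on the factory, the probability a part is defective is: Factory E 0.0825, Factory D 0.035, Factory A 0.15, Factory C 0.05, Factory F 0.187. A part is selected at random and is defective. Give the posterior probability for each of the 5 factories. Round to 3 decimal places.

Since the prior is uniform, the posterior is proportional to the likelihood:
  Factory E: 0.0825
  Factory D: 0.035
  Factory A: 0.15
  Factory C: 0.05
  Factory F: 0.187
Total = 0.5045.
P(Factory E | defective) = 0.0825/0.5045 ≈ 0.164
P(Factory D | defective) = 0.035/0.5045 ≈ 0.069
P(Factory A | defective) = 0.15/0.5045 ≈ 0.297
P(Factory C | defective) = 0.05/0.5045 ≈ 0.099
P(Factory F | defective) = 0.187/0.5045 ≈ 0.371
(Check: 0.164+0.069+0.297+0.099+0.371 = 1.000.)

Factory E 0.164, Factory D 0.069, Factory A 0.297, Factory C 0.099, Factory F 0.371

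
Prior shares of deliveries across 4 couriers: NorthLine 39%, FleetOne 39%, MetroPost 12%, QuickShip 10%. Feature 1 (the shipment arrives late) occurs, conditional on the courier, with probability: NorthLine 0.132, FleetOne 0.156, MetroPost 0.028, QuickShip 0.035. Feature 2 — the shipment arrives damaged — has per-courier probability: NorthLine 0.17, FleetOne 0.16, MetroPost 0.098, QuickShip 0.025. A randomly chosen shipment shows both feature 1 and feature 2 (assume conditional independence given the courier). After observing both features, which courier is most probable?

FleetOne

By Bayes' rule, posterior ∝ prior × likelihood:
  NorthLine: 0.39 × 0.132 × 0.17 = 0.0087516
  FleetOne: 0.39 × 0.156 × 0.16 = 0.0097344
  MetroPost: 0.12 × 0.028 × 0.098 = 0.00032928
  QuickShip: 0.1 × 0.035 × 0.025 = 0.0000875
Normalizing constant = 0.01890278.
Largest term belongs to FleetOne, so FleetOne is most probable.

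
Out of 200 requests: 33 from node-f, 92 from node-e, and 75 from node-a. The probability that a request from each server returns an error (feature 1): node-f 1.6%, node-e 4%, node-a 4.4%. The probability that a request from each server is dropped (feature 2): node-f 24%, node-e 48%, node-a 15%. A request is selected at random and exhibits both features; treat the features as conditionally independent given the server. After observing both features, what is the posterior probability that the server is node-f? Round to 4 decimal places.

0.0531

Compute prior × likelihood for every hypothesis:
  node-f: 0.165 × 0.016 × 0.24 = 0.0006336
  node-e: 0.46 × 0.04 × 0.48 = 0.008832
  node-a: 0.375 × 0.044 × 0.15 = 0.002475
Total = 0.0119406.
P(node-f | evidence) = 0.0006336 / 0.0119406 ≈ 0.0531.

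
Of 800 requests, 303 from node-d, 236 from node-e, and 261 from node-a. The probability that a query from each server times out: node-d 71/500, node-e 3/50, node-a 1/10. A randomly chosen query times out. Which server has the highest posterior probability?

node-d

Compute prior × likelihood for every hypothesis:
  node-d: 0.37875 × 0.142 = 0.0537825
  node-e: 0.295 × 0.06 = 0.0177
  node-a: 0.32625 × 0.1 = 0.032625
Total = 0.1041075.
Largest term belongs to node-d, so node-d is most probable.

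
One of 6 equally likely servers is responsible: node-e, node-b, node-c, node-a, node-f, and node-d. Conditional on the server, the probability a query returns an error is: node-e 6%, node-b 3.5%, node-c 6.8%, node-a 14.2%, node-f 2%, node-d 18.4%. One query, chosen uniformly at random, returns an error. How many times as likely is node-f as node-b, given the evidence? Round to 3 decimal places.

0.571

With a uniform prior (1/6 each), posterior ∝ likelihood:
  node-e: 0.06
  node-b: 0.035
  node-c: 0.068
  node-a: 0.142
  node-f: 0.02
  node-d: 0.184
Normalizing constant = 0.509.
The ratio is 0.02 / 0.035 (the normalizer cancels) = 0.571.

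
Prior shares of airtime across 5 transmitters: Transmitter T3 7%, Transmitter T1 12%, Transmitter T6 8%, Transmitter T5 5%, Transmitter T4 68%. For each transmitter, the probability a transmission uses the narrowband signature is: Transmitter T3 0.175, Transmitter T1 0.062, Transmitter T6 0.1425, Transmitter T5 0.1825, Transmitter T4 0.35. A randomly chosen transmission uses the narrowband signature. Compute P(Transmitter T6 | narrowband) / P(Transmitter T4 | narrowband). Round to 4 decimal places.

Unnormalized posteriors (prior × likelihood):
  Transmitter T3: 0.07 × 0.175 = 0.01225
  Transmitter T1: 0.12 × 0.062 = 0.00744
  Transmitter T6: 0.08 × 0.1425 = 0.0114
  Transmitter T5: 0.05 × 0.1825 = 0.009125
  Transmitter T4: 0.68 × 0.35 = 0.238
Sum = 0.278215.
The ratio is 0.0114 / 0.238 (the normalizer cancels) = 0.0479.

0.0479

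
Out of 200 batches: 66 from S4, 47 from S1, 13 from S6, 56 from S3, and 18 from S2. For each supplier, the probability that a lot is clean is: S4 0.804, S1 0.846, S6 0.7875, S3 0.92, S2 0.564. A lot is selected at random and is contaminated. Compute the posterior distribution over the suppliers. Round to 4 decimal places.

S4 0.3668, S1 0.2052, S6 0.0783, S3 0.1270, S2 0.2225

Taking complements, P(contaminated | each) = S4 0.196, S1 0.154, S6 0.2125, S3 0.08, S2 0.436.
Prior × likelihood for each hypothesis:
  S4: 0.33 × 0.196 = 0.06468
  S1: 0.235 × 0.154 = 0.03619
  S6: 0.065 × 0.2125 = 0.0138125
  S3: 0.28 × 0.08 = 0.0224
  S2: 0.09 × 0.436 = 0.03924
Total = 0.1763225.
P(S4 | contaminated) = 0.06468/0.1763225 ≈ 0.3668
P(S1 | contaminated) = 0.03619/0.1763225 ≈ 0.2052
P(S6 | contaminated) = 0.0138125/0.1763225 ≈ 0.0783
P(S3 | contaminated) = 0.0224/0.1763225 ≈ 0.1270
P(S2 | contaminated) = 0.03924/0.1763225 ≈ 0.2225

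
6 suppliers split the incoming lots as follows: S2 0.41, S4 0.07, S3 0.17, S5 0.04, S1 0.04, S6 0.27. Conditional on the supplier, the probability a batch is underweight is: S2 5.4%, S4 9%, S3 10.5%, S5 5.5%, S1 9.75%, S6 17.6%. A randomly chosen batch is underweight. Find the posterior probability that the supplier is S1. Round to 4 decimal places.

0.0390

By Bayes' rule, posterior ∝ prior × likelihood:
  S2: 0.41 × 0.054 = 0.02214
  S4: 0.07 × 0.09 = 0.0063
  S3: 0.17 × 0.105 = 0.01785
  S5: 0.04 × 0.055 = 0.0022
  S1: 0.04 × 0.0975 = 0.0039
  S6: 0.27 × 0.176 = 0.04752
Total = 0.09991.
P(S1 | evidence) = 0.0039 / 0.09991 ≈ 0.0390.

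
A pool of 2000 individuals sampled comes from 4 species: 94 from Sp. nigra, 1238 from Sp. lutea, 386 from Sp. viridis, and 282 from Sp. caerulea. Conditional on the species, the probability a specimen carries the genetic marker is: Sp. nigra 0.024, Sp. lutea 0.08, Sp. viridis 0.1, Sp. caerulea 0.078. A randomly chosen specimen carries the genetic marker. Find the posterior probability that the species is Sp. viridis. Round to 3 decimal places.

0.238

By Bayes' rule, posterior ∝ prior × likelihood:
  Sp. nigra: 0.047 × 0.024 = 0.001128
  Sp. lutea: 0.619 × 0.08 = 0.04952
  Sp. viridis: 0.193 × 0.1 = 0.0193
  Sp. caerulea: 0.141 × 0.078 = 0.010998
Normalizing constant = 0.080946.
P(Sp. viridis | evidence) = 0.0193 / 0.080946 ≈ 0.238.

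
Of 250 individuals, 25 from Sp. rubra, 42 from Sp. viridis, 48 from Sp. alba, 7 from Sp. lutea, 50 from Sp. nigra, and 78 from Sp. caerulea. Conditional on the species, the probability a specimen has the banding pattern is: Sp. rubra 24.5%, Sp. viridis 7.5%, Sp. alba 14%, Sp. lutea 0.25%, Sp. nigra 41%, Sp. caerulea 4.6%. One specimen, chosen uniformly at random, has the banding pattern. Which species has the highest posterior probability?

Prior × likelihood for each hypothesis:
  Sp. rubra: 0.1 × 0.245 = 0.0245
  Sp. viridis: 0.168 × 0.075 = 0.0126
  Sp. alba: 0.192 × 0.14 = 0.02688
  Sp. lutea: 0.028 × 0.0025 = 0.00007
  Sp. nigra: 0.2 × 0.41 = 0.082
  Sp. caerulea: 0.312 × 0.046 = 0.014352
Normalizing constant = 0.160402.
Largest term belongs to Sp. nigra, so Sp. nigra is most probable.

Sp. nigra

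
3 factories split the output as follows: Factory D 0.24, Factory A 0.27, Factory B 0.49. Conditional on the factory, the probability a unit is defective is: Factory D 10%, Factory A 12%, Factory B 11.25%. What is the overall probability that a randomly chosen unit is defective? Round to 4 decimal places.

0.1115

By Bayes' rule, posterior ∝ prior × likelihood:
  Factory D: 0.24 × 0.1 = 0.024
  Factory A: 0.27 × 0.12 = 0.0324
  Factory B: 0.49 × 0.1125 = 0.055125
P(defective) = 0.024 + 0.0324 + 0.055125 = 0.111525 → 0.1115.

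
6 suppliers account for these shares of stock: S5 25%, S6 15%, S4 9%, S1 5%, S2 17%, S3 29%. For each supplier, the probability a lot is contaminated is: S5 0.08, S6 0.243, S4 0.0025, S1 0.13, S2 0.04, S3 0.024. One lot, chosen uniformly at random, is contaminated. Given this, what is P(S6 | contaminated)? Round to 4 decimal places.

By Bayes' rule, posterior ∝ prior × likelihood:
  S5: 0.25 × 0.08 = 0.02
  S6: 0.15 × 0.243 = 0.03645
  S4: 0.09 × 0.0025 = 0.000225
  S1: 0.05 × 0.13 = 0.0065
  S2: 0.17 × 0.04 = 0.0068
  S3: 0.29 × 0.024 = 0.00696
Total = 0.076935.
P(S6 | evidence) = 0.03645 / 0.076935 ≈ 0.4738.

0.4738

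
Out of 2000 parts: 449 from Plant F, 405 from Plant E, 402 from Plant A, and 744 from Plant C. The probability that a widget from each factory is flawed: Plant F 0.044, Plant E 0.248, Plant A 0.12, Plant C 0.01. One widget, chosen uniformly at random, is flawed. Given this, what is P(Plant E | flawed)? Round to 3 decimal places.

0.571

Prior × likelihood for each hypothesis:
  Plant F: 0.2245 × 0.044 = 0.009878
  Plant E: 0.2025 × 0.248 = 0.05022
  Plant A: 0.201 × 0.12 = 0.02412
  Plant C: 0.372 × 0.01 = 0.00372
Total = 0.087938.
P(Plant E | evidence) = 0.05022 / 0.087938 ≈ 0.571.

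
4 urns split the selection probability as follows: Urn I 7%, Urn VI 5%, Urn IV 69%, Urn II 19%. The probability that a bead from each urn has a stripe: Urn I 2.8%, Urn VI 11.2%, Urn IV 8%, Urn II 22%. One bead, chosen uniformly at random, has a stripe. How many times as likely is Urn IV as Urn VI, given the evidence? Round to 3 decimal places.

9.857

Prior × likelihood for each hypothesis:
  Urn I: 0.07 × 0.028 = 0.00196
  Urn VI: 0.05 × 0.112 = 0.0056
  Urn IV: 0.69 × 0.08 = 0.0552
  Urn II: 0.19 × 0.22 = 0.0418
Normalizing constant = 0.10456.
The ratio is 0.0552 / 0.0056 (the normalizer cancels) = 9.857.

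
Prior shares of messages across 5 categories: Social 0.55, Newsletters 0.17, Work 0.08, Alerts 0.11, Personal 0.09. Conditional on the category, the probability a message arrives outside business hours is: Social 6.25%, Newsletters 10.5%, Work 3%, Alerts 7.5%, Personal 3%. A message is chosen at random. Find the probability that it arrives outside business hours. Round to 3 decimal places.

0.066

Prior × likelihood for each hypothesis:
  Social: 0.55 × 0.0625 = 0.034375
  Newsletters: 0.17 × 0.105 = 0.01785
  Work: 0.08 × 0.03 = 0.0024
  Alerts: 0.11 × 0.075 = 0.00825
  Personal: 0.09 × 0.03 = 0.0027
P(off-hours) = 0.034375 + 0.01785 + 0.0024 + 0.00825 + 0.0027 = 0.065575 → 0.066.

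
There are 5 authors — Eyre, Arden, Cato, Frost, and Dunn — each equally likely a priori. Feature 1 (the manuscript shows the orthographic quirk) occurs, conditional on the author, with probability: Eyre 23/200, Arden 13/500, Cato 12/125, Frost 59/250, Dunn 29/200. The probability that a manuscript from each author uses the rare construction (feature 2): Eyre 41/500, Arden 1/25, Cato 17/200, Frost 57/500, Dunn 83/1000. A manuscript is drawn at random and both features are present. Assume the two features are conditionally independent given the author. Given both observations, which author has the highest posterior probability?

Frost

With a uniform prior (1/5 each), posterior ∝ likelihood:
  Eyre: 0.115 × 0.082 = 0.00943
  Arden: 0.026 × 0.04 = 0.00104
  Cato: 0.096 × 0.085 = 0.00816
  Frost: 0.236 × 0.114 = 0.026904
  Dunn: 0.145 × 0.083 = 0.012035
Total = 0.057569.
Largest term belongs to Frost, so Frost is most probable.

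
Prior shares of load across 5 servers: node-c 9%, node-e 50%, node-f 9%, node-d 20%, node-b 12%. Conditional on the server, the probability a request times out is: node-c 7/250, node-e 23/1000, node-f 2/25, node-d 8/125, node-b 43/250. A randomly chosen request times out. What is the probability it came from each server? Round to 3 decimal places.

Compute prior × likelihood for every hypothesis:
  node-c: 0.09 × 0.028 = 0.00252
  node-e: 0.5 × 0.023 = 0.0115
  node-f: 0.09 × 0.08 = 0.0072
  node-d: 0.2 × 0.064 = 0.0128
  node-b: 0.12 × 0.172 = 0.02064
Normalizing constant = 0.05466.
P(node-c | timeout) = 0.00252/0.05466 ≈ 0.046
P(node-e | timeout) = 0.0115/0.05466 ≈ 0.210
P(node-f | timeout) = 0.0072/0.05466 ≈ 0.132
P(node-d | timeout) = 0.0128/0.05466 ≈ 0.234
P(node-b | timeout) = 0.02064/0.05466 ≈ 0.378
(Check: 0.046+0.210+0.132+0.234+0.378 = 1.000.)

node-c 0.046, node-e 0.210, node-f 0.132, node-d 0.234, node-b 0.378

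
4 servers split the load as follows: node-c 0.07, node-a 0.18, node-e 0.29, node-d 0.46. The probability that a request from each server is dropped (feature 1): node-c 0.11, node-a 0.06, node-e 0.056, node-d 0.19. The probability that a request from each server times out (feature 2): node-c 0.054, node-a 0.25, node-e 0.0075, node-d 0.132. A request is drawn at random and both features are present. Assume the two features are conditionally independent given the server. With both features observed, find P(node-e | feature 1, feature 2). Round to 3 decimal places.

By Bayes' rule, posterior ∝ prior × likelihood:
  node-c: 0.07 × 0.11 × 0.054 = 0.0004158
  node-a: 0.18 × 0.06 × 0.25 = 0.0027
  node-e: 0.29 × 0.056 × 0.0075 = 0.0001218
  node-d: 0.46 × 0.19 × 0.132 = 0.0115368
Sum = 0.0147744.
P(node-e | evidence) = 0.0001218 / 0.0147744 ≈ 0.008.

0.008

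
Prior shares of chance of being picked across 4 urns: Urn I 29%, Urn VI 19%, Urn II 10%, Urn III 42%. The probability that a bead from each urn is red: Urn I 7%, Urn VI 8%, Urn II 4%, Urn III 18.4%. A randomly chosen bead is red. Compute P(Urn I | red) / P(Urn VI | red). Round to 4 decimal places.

By Bayes' rule, posterior ∝ prior × likelihood:
  Urn I: 0.29 × 0.07 = 0.0203
  Urn VI: 0.19 × 0.08 = 0.0152
  Urn II: 0.1 × 0.04 = 0.004
  Urn III: 0.42 × 0.184 = 0.07728
Sum = 0.11678.
The ratio is 0.0203 / 0.0152 (the normalizer cancels) = 1.3355.

1.3355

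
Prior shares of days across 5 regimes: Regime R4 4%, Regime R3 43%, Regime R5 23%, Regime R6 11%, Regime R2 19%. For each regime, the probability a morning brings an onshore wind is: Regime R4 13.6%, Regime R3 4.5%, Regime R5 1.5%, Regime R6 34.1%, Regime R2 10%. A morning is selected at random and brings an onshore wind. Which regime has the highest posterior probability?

Regime R6

Compute prior × likelihood for every hypothesis:
  Regime R4: 0.04 × 0.136 = 0.00544
  Regime R3: 0.43 × 0.045 = 0.01935
  Regime R5: 0.23 × 0.015 = 0.00345
  Regime R6: 0.11 × 0.341 = 0.03751
  Regime R2: 0.19 × 0.1 = 0.019
Normalizing constant = 0.08475.
Largest term belongs to Regime R6, so Regime R6 is most probable.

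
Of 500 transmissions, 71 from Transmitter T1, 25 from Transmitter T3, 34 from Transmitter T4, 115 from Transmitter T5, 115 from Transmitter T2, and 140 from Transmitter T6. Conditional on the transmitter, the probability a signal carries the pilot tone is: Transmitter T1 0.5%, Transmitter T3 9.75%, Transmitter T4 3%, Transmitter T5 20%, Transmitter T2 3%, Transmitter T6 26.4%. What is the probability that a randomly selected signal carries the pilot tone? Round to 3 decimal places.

0.134

Prior × likelihood for each hypothesis:
  Transmitter T1: 0.142 × 0.005 = 0.00071
  Transmitter T3: 0.05 × 0.0975 = 0.004875
  Transmitter T4: 0.068 × 0.03 = 0.00204
  Transmitter T5: 0.23 × 0.2 = 0.046
  Transmitter T2: 0.23 × 0.03 = 0.0069
  Transmitter T6: 0.28 × 0.264 = 0.07392
P(pilot) = 0.00071 + 0.004875 + 0.00204 + 0.046 + 0.0069 + 0.07392 = 0.134445 → 0.134.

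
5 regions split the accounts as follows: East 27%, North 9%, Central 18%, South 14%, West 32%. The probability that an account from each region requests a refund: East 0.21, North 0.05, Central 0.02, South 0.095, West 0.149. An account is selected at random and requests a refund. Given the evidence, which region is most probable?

East

Prior × likelihood for each hypothesis:
  East: 0.27 × 0.21 = 0.0567
  North: 0.09 × 0.05 = 0.0045
  Central: 0.18 × 0.02 = 0.0036
  South: 0.14 × 0.095 = 0.0133
  West: 0.32 × 0.149 = 0.04768
Sum = 0.12578.
Largest term belongs to East, so East is most probable.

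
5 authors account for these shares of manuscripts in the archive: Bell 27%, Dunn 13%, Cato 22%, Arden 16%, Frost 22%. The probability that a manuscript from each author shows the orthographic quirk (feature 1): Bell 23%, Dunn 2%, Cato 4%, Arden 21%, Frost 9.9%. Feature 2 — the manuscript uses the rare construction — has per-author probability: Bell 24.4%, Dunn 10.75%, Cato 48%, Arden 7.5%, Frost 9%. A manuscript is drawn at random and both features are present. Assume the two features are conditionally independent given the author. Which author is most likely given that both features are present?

Bell

Prior × likelihood for each hypothesis:
  Bell: 0.27 × 0.23 × 0.244 = 0.0151524
  Dunn: 0.13 × 0.02 × 0.1075 = 0.0002795
  Cato: 0.22 × 0.04 × 0.48 = 0.004224
  Arden: 0.16 × 0.21 × 0.075 = 0.00252
  Frost: 0.22 × 0.099 × 0.09 = 0.0019602
Total = 0.0241361.
Largest term belongs to Bell, so Bell is most probable.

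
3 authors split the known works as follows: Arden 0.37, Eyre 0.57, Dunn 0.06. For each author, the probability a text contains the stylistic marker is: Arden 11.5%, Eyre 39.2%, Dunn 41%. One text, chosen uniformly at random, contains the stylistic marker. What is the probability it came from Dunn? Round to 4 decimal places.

Unnormalized posteriors (prior × likelihood):
  Arden: 0.37 × 0.115 = 0.04255
  Eyre: 0.57 × 0.392 = 0.22344
  Dunn: 0.06 × 0.41 = 0.0246
Normalizing constant = 0.29059.
P(Dunn | evidence) = 0.0246 / 0.29059 ≈ 0.0847.

0.0847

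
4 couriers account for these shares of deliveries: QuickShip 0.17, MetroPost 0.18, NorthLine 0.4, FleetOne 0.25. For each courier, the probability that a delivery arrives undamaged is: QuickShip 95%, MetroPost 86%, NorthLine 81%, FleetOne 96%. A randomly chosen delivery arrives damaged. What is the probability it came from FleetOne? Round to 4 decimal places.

Taking complements, P(damaged | each) = QuickShip 0.05, MetroPost 0.14, NorthLine 0.19, FleetOne 0.04.
Unnormalized posteriors (prior × likelihood):
  QuickShip: 0.17 × 0.05 = 0.0085
  MetroPost: 0.18 × 0.14 = 0.0252
  NorthLine: 0.4 × 0.19 = 0.076
  FleetOne: 0.25 × 0.04 = 0.01
Normalizing constant = 0.1197.
P(FleetOne | evidence) = 0.01 / 0.1197 ≈ 0.0835.

0.0835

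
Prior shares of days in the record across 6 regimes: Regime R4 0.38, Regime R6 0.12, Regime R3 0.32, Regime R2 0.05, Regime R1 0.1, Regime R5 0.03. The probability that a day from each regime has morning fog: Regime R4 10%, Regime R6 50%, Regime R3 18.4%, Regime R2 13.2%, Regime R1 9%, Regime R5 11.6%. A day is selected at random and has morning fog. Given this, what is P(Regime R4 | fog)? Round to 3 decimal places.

0.216

Unnormalized posteriors (prior × likelihood):
  Regime R4: 0.38 × 0.1 = 0.038
  Regime R6: 0.12 × 0.5 = 0.06
  Regime R3: 0.32 × 0.184 = 0.05888
  Regime R2: 0.05 × 0.132 = 0.0066
  Regime R1: 0.1 × 0.09 = 0.009
  Regime R5: 0.03 × 0.116 = 0.00348
Normalizing constant = 0.17596.
P(Regime R4 | evidence) = 0.038 / 0.17596 ≈ 0.216.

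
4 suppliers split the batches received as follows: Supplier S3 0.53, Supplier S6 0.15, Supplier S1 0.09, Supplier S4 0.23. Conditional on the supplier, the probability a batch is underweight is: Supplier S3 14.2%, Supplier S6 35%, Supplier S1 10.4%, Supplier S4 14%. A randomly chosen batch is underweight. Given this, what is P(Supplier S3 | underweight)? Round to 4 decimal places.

By Bayes' rule, posterior ∝ prior × likelihood:
  Supplier S3: 0.53 × 0.142 = 0.07526
  Supplier S6: 0.15 × 0.35 = 0.0525
  Supplier S1: 0.09 × 0.104 = 0.00936
  Supplier S4: 0.23 × 0.14 = 0.0322
Sum = 0.16932.
P(Supplier S3 | evidence) = 0.07526 / 0.16932 ≈ 0.4445.

0.4445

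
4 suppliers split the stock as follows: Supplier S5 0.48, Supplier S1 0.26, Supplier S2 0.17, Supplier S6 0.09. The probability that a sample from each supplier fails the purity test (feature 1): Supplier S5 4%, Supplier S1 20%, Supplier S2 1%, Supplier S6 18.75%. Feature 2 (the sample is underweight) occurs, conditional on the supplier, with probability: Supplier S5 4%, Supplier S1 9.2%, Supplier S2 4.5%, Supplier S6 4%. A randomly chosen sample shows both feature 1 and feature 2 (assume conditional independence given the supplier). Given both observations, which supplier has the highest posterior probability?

Prior × likelihood for each hypothesis:
  Supplier S5: 0.48 × 0.04 × 0.04 = 0.000768
  Supplier S1: 0.26 × 0.2 × 0.092 = 0.004784
  Supplier S2: 0.17 × 0.01 × 0.045 = 0.0000765
  Supplier S6: 0.09 × 0.1875 × 0.04 = 0.000675
Normalizing constant = 0.0063035.
Largest term belongs to Supplier S1, so Supplier S1 is most probable.

Supplier S1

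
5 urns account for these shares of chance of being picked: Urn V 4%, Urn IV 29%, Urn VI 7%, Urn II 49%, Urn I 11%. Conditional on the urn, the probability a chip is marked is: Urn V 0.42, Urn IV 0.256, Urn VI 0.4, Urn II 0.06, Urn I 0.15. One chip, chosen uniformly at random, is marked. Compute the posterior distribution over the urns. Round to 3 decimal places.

Unnormalized posteriors (prior × likelihood):
  Urn V: 0.04 × 0.42 = 0.0168
  Urn IV: 0.29 × 0.256 = 0.07424
  Urn VI: 0.07 × 0.4 = 0.028
  Urn II: 0.49 × 0.06 = 0.0294
  Urn I: 0.11 × 0.15 = 0.0165
Sum = 0.16494.
P(Urn V | marked) = 0.0168/0.16494 ≈ 0.102
P(Urn IV | marked) = 0.07424/0.16494 ≈ 0.450
P(Urn VI | marked) = 0.028/0.16494 ≈ 0.170
P(Urn II | marked) = 0.0294/0.16494 ≈ 0.178
P(Urn I | marked) = 0.0165/0.16494 ≈ 0.100

Urn V 0.102, Urn IV 0.450, Urn VI 0.170, Urn II 0.178, Urn I 0.100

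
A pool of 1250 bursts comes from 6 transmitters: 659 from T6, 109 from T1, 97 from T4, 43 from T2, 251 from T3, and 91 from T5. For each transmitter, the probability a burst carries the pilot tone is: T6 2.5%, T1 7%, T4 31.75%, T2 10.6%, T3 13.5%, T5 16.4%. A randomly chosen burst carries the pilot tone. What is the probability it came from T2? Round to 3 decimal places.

By Bayes' rule, posterior ∝ prior × likelihood:
  T6: 0.5272 × 0.025 = 0.01318
  T1: 0.0872 × 0.07 = 0.006104
  T4: 0.0776 × 0.3175 = 0.024638
  T2: 0.0344 × 0.106 = 0.0036464
  T3: 0.2008 × 0.135 = 0.027108
  T5: 0.0728 × 0.164 = 0.0119392
Sum = 0.0866156.
P(T2 | evidence) = 0.0036464 / 0.0866156 ≈ 0.042.

0.042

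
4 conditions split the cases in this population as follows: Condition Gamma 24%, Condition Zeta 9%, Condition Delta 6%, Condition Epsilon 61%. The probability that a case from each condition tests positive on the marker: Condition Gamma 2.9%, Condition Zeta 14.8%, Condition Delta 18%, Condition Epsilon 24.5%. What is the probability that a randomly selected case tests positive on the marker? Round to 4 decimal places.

0.1805

Compute prior × likelihood for every hypothesis:
  Condition Gamma: 0.24 × 0.029 = 0.00696
  Condition Zeta: 0.09 × 0.148 = 0.01332
  Condition Delta: 0.06 × 0.18 = 0.0108
  Condition Epsilon: 0.61 × 0.245 = 0.14945
P(marker-positive) = 0.00696 + 0.01332 + 0.0108 + 0.14945 = 0.18053 → 0.1805.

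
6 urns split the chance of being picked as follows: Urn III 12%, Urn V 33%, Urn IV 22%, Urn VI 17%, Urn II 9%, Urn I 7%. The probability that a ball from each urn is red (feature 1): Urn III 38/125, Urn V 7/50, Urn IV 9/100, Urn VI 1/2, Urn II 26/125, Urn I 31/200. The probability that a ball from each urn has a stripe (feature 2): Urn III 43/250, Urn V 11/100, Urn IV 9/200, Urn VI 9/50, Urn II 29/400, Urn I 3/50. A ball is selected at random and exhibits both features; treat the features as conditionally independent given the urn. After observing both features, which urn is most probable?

Urn VI

By Bayes' rule, posterior ∝ prior × likelihood:
  Urn III: 0.12 × 0.304 × 0.172 = 0.00627456
  Urn V: 0.33 × 0.14 × 0.11 = 0.005082
  Urn IV: 0.22 × 0.09 × 0.045 = 0.000891
  Urn VI: 0.17 × 0.5 × 0.18 = 0.0153
  Urn II: 0.09 × 0.208 × 0.0725 = 0.0013572
  Urn I: 0.07 × 0.155 × 0.06 = 0.000651
Sum = 0.02955576.
Largest term belongs to Urn VI, so Urn VI is most probable.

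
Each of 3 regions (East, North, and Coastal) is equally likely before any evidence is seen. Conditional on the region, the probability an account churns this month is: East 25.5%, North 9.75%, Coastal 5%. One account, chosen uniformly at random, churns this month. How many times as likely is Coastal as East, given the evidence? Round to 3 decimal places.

0.196

Since the prior is uniform, the posterior is proportional to the likelihood:
  East: 0.255
  North: 0.0975
  Coastal: 0.05
Total = 0.4025.
The ratio is 0.05 / 0.255 (the normalizer cancels) = 0.196.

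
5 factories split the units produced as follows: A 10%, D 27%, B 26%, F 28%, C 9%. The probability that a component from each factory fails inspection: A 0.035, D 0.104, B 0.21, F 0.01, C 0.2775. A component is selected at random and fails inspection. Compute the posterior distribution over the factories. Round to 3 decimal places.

A 0.031, D 0.246, B 0.479, F 0.025, C 0.219

By Bayes' rule, posterior ∝ prior × likelihood:
  A: 0.1 × 0.035 = 0.0035
  D: 0.27 × 0.104 = 0.02808
  B: 0.26 × 0.21 = 0.0546
  F: 0.28 × 0.01 = 0.0028
  C: 0.09 × 0.2775 = 0.024975
Normalizing constant = 0.113955.
P(A | nonconforming) = 0.0035/0.113955 ≈ 0.031
P(D | nonconforming) = 0.02808/0.113955 ≈ 0.246
P(B | nonconforming) = 0.0546/0.113955 ≈ 0.479
P(F | nonconforming) = 0.0028/0.113955 ≈ 0.025
P(C | nonconforming) = 0.024975/0.113955 ≈ 0.219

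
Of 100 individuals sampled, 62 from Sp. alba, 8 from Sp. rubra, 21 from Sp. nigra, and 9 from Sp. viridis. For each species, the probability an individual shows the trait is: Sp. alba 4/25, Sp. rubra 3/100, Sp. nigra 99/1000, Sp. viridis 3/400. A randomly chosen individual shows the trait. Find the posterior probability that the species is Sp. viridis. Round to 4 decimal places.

By Bayes' rule, posterior ∝ prior × likelihood:
  Sp. alba: 0.62 × 0.16 = 0.0992
  Sp. rubra: 0.08 × 0.03 = 0.0024
  Sp. nigra: 0.21 × 0.099 = 0.02079
  Sp. viridis: 0.09 × 0.0075 = 0.000675
Total = 0.123065.
P(Sp. viridis | evidence) = 0.000675 / 0.123065 ≈ 0.0055.

0.0055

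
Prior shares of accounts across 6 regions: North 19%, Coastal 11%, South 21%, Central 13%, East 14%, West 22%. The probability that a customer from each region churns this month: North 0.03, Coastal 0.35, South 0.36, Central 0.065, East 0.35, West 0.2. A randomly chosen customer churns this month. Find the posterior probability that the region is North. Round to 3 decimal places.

Unnormalized posteriors (prior × likelihood):
  North: 0.19 × 0.03 = 0.0057
  Coastal: 0.11 × 0.35 = 0.0385
  South: 0.21 × 0.36 = 0.0756
  Central: 0.13 × 0.065 = 0.00845
  East: 0.14 × 0.35 = 0.049
  West: 0.22 × 0.2 = 0.044
Normalizing constant = 0.22125.
P(North | evidence) = 0.0057 / 0.22125 ≈ 0.026.

0.026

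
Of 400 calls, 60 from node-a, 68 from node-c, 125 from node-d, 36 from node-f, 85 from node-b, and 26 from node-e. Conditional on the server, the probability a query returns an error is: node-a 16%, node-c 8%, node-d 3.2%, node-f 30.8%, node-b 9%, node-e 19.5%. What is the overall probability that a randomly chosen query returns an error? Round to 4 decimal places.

0.1071

By Bayes' rule, posterior ∝ prior × likelihood:
  node-a: 0.15 × 0.16 = 0.024
  node-c: 0.17 × 0.08 = 0.0136
  node-d: 0.3125 × 0.032 = 0.01
  node-f: 0.09 × 0.308 = 0.02772
  node-b: 0.2125 × 0.09 = 0.019125
  node-e: 0.065 × 0.195 = 0.012675
P(error) = 0.024 + 0.0136 + 0.01 + 0.02772 + 0.019125 + 0.012675 = 0.10712 → 0.1071.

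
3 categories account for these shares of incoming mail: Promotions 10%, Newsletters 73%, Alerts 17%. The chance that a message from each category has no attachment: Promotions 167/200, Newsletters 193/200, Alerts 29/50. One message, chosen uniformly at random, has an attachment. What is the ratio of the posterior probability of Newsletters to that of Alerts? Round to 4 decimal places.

0.3578

Taking complements, P(attachment | each) = Promotions 0.165, Newsletters 0.035, Alerts 0.42.
Compute prior × likelihood for every hypothesis:
  Promotions: 0.1 × 0.165 = 0.0165
  Newsletters: 0.73 × 0.035 = 0.02555
  Alerts: 0.17 × 0.42 = 0.0714
Total = 0.11345.
The ratio is 0.02555 / 0.0714 (the normalizer cancels) = 0.3578.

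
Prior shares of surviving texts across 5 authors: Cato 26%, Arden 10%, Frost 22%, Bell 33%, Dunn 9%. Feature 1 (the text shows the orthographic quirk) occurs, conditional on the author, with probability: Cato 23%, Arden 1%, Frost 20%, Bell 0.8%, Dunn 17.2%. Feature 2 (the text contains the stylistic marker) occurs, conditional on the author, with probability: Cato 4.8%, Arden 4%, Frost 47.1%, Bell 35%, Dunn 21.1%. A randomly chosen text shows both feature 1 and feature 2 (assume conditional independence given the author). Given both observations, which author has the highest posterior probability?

Frost

Unnormalized posteriors (prior × likelihood):
  Cato: 0.26 × 0.23 × 0.048 = 0.0028704
  Arden: 0.1 × 0.01 × 0.04 = 0.00004
  Frost: 0.22 × 0.2 × 0.471 = 0.020724
  Bell: 0.33 × 0.008 × 0.35 = 0.000924
  Dunn: 0.09 × 0.172 × 0.211 = 0.00326628
Sum = 0.02782468.
Largest term belongs to Frost, so Frost is most probable.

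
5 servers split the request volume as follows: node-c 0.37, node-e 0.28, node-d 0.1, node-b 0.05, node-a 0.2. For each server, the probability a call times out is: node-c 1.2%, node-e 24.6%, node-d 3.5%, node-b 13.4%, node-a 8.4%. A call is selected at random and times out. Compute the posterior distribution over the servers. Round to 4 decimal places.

Compute prior × likelihood for every hypothesis:
  node-c: 0.37 × 0.012 = 0.00444
  node-e: 0.28 × 0.246 = 0.06888
  node-d: 0.1 × 0.035 = 0.0035
  node-b: 0.05 × 0.134 = 0.0067
  node-a: 0.2 × 0.084 = 0.0168
Normalizing constant = 0.10032.
P(node-c | timeout) = 0.00444/0.10032 ≈ 0.0443
P(node-e | timeout) = 0.06888/0.10032 ≈ 0.6866
P(node-d | timeout) = 0.0035/0.10032 ≈ 0.0349
P(node-b | timeout) = 0.0067/0.10032 ≈ 0.0668
P(node-a | timeout) = 0.0168/0.10032 ≈ 0.1675

node-c 0.0443, node-e 0.6866, node-d 0.0349, node-b 0.0668, node-a 0.1675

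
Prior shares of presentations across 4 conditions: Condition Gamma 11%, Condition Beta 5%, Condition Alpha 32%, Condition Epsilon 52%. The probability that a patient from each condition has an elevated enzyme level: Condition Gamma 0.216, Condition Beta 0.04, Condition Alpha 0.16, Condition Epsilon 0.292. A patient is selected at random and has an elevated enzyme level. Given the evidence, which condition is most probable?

Condition Epsilon

Prior × likelihood for each hypothesis:
  Condition Gamma: 0.11 × 0.216 = 0.02376
  Condition Beta: 0.05 × 0.04 = 0.002
  Condition Alpha: 0.32 × 0.16 = 0.0512
  Condition Epsilon: 0.52 × 0.292 = 0.15184
Total = 0.2288.
Largest term belongs to Condition Epsilon, so Condition Epsilon is most probable.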